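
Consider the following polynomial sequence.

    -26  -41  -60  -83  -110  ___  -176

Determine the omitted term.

-141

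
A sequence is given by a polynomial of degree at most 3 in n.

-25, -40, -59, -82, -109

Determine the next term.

-15, -19, -23, -27
-4, -4, -4
Constant second difference = -4, so extend:
-27 − 4 = -31;  -109 − 31 = -140

-140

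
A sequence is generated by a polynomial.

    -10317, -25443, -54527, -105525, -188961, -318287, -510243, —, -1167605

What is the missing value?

-785217

Using the first 7 terms:
-15126, -29084, -50998, -83436, -129326, -191956
-13958, -21914, -32438, -45890, -62630
-7956, -10524, -13452, -16740
-2568, -2928, -3288
-360, -360
Constant fifth difference = -360.
Extend forward: -3288 − 360 = -3648;  -16740 − 3648 = -20388;  -62630 − 20388 = -83018;  -191956 − 83018 = -274974;  -510243 − 274974 = -785217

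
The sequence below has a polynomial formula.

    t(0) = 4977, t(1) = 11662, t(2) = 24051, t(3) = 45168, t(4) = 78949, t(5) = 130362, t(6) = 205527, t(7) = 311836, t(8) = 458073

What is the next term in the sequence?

First differences: 6685, 12389, 21117, 33781, 51413, 75165, 106309, 146237
Second differences: 5704, 8728, 12664, 17632, 23752, 31144, 39928
Third differences: 3024, 3936, 4968, 6120, 7392, 8784
Fourth differences: 912, 1032, 1152, 1272, 1392
Fifth differences: 120, 120, 120, 120
Fifth differences constant at 120.
1392 + 120 = 1512;  8784 + 1512 = 10296;  39928 + 10296 = 50224;  146237 + 50224 = 196461;  458073 + 196461 = 654534

654534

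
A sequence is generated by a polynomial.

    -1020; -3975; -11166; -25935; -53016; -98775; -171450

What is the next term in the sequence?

-281391

Δ: -2955 , -7191 , -14769 , -27081 , -45759 , -72675
Δ²: -4236 , -7578 , -12312 , -18678 , -26916
Δ³: -3342 , -4734 , -6366 , -8238
Δ⁴: -1392 , -1632 , -1872
Δ⁵: -240 , -240
Constant fifth difference = -240, so extend:
-1872 − 240 = -2112;  -8238 − 2112 = -10350;  -26916 − 10350 = -37266;  -72675 − 37266 = -109941;  -171450 − 109941 = -281391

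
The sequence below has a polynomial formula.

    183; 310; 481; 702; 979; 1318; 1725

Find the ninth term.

2767

First differences: 127  171  221  277  339  407
Second differences: 44  50  56  62  68
Third differences: 6  6  6  6
Constant third difference = 6, so extend:
68 + 6 = 74;  407 + 74 = 481;  1725 + 481 = 2206
74 + 6 = 80;  481 + 80 = 561;  2206 + 561 = 2767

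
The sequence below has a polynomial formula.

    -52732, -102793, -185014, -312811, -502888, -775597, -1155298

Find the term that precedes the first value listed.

First differences: -50061, -82221, -127797, -190077, -272709, -379701
Second differences: -32160, -45576, -62280, -82632, -106992
Third differences: -13416, -16704, -20352, -24360
Fourth differences: -3288, -3648, -4008
Fifth differences: -360, -360
The fifth differences are constant at -360.
Work back: -3288 + 360 = -2928;  -13416 + 2928 = -10488;  -32160 + 10488 = -21672;  -50061 + 21672 = -28389;  -52732 + 28389 = -24343

-24343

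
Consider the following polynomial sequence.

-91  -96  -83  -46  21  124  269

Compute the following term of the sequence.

462

D1: -5 , 13 , 37 , 67 , 103 , 145
D2: 18 , 24 , 30 , 36 , 42
D3: 6 , 6 , 6 , 6
Third differences constant at 6.
42 + 6 = 48;  145 + 48 = 193;  269 + 193 = 462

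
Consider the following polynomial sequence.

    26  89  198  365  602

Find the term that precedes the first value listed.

D1: 63, 109, 167, 237
D2: 46, 58, 70
D3: 12, 12
The third differences are constant at 12.
Work back: 46 − 12 = 34;  63 − 34 = 29;  26 − 29 = -3

-3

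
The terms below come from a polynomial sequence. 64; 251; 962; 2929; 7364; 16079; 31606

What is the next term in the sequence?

57317

Δ: 187, 711, 1967, 4435, 8715, 15527
Δ²: 524, 1256, 2468, 4280, 6812
Δ³: 732, 1212, 1812, 2532
Δ⁴: 480, 600, 720
Δ⁵: 120, 120
Constant fifth difference = 120, so extend:
720 + 120 = 840;  2532 + 840 = 3372;  6812 + 3372 = 10184;  15527 + 10184 = 25711;  31606 + 25711 = 57317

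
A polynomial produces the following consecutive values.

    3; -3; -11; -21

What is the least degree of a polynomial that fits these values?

D1: -6, -8, -10
D2: -2, -2
The second differences are constant, so the polynomial has degree 2.

2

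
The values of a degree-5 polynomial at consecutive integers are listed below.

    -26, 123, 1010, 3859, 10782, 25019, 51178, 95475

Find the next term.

165974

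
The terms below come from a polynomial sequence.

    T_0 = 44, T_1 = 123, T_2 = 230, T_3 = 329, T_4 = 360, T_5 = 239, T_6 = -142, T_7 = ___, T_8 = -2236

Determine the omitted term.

-915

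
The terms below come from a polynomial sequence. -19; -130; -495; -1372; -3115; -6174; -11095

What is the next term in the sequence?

-18520

First differences: -111, -365, -877, -1743, -3059, -4921
Second differences: -254, -512, -866, -1316, -1862
Third differences: -258, -354, -450, -546
Fourth differences: -96, -96, -96
Constant fourth difference = -96, so extend:
-546 − 96 = -642;  -1862 − 642 = -2504;  -4921 − 2504 = -7425;  -11095 − 7425 = -18520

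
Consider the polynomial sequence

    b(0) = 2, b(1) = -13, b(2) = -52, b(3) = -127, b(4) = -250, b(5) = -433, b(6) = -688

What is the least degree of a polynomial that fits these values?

D1: -15, -39, -75, -123, -183, -255
D2: -24, -36, -48, -60, -72
D3: -12, -12, -12, -12
The third differences are constant, so the polynomial has degree 3.

3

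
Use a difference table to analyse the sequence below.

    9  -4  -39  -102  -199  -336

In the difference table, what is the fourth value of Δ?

-97

D1: -13, -35, -63, -97, -137
D2: -22, -28, -34, -40
D3: -6, -6, -6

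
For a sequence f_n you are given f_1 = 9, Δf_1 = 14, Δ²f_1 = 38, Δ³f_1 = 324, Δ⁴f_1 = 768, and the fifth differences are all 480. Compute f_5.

Build the table forward from the leading diagonal:
D5: 480  480  480  480  480
D4: 768  1248  1728  2208  2688
D3: 324  1092  2340  4068  6276
D2: 38  362  1454  3794  7862
D1: 14  52  414  1868  5662
f: 9  23  75  489  2357

2357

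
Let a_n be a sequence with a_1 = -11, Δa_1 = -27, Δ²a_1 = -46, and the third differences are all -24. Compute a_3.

Build the table forward from the leading diagonal:
D3: -24, -24, -24
D2: -46, -70, -94
D1: -27, -73, -143
a: -11, -38, -111

-111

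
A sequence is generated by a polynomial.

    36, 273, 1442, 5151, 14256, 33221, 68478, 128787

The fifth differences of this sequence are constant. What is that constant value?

360

Δ: 237, 1169, 3709, 9105, 18965, 35257, 60309
Δ²: 932, 2540, 5396, 9860, 16292, 25052
Δ³: 1608, 2856, 4464, 6432, 8760
Δ⁴: 1248, 1608, 1968, 2328
Δ⁵: 360, 360, 360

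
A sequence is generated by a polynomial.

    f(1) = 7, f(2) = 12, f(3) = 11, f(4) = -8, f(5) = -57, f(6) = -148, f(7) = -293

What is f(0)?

8

First differences: 5, -1, -19, -49, -91, -145
Second differences: -6, -18, -30, -42, -54
Third differences: -12, -12, -12, -12
The third differences are constant at -12.
Work back: -6 + 12 = 6;  5 − 6 = -1;  7 + 1 = 8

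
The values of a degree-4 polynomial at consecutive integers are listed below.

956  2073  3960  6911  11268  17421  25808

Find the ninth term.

51276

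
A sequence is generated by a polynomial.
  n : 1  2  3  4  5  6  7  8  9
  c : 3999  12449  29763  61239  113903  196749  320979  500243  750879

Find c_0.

603

8450  17314  31476  52664  82846  124230  179264  250636
8864  14162  21188  30182  41384  55034  71372
5298  7026  8994  11202  13650  16338
1728  1968  2208  2448  2688
240  240  240  240
The fifth differences are constant at 240.
Work back: 1728 − 240 = 1488;  5298 − 1488 = 3810;  8864 − 3810 = 5054;  8450 − 5054 = 3396;  3999 − 3396 = 603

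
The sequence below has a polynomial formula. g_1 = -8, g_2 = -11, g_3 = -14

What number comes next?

First differences: -3, -3
Constant first difference = -3, so extend:
-14 − 3 = -17

-17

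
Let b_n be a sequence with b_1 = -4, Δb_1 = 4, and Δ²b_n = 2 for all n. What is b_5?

Build the table forward from the leading diagonal:
D2: 2, 2, 2, 2, 2
D1: 4, 6, 8, 10, 12
b: -4, 0, 6, 14, 24

24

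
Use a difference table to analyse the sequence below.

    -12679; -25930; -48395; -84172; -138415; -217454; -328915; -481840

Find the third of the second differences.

-18466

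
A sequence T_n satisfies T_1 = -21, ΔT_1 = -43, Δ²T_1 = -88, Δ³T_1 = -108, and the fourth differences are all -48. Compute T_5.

Build the table forward from the leading diagonal:
D4: -48, -48, -48, -48, -48
D3: -108, -156, -204, -252, -300
D2: -88, -196, -352, -556, -808
D1: -43, -131, -327, -679, -1235
T: -21, -64, -195, -522, -1201

-1201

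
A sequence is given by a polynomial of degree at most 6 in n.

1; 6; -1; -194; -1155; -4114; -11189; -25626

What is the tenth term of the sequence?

-96650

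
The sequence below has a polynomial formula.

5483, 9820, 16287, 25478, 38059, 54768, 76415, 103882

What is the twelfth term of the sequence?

292110

4337 , 6467 , 9191 , 12581 , 16709 , 21647 , 27467
2130 , 2724 , 3390 , 4128 , 4938 , 5820
594 , 666 , 738 , 810 , 882
72 , 72 , 72 , 72
Fourth differences constant at 72.
882 + 72 = 954;  5820 + 954 = 6774;  27467 + 6774 = 34241;  103882 + 34241 = 138123
954 + 72 = 1026;  6774 + 1026 = 7800;  34241 + 7800 = 42041;  138123 + 42041 = 180164
1026 + 72 = 1098;  7800 + 1098 = 8898;  42041 + 8898 = 50939;  180164 + 50939 = 231103
1098 + 72 = 1170;  8898 + 1170 = 10068;  50939 + 10068 = 61007;  231103 + 61007 = 292110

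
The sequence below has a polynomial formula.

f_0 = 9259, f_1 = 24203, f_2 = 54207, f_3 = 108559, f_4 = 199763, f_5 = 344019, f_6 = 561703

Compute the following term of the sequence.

First differences: 14944, 30004, 54352, 91204, 144256, 217684
Second differences: 15060, 24348, 36852, 53052, 73428
Third differences: 9288, 12504, 16200, 20376
Fourth differences: 3216, 3696, 4176
Fifth differences: 480, 480
The fifth differences are constant (480).
4176 + 480 = 4656;  20376 + 4656 = 25032;  73428 + 25032 = 98460;  217684 + 98460 = 316144;  561703 + 316144 = 877847

877847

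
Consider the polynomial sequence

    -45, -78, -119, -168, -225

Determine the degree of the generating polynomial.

2

-33, -41, -49, -57
-8, -8, -8
The second differences are constant, so the polynomial has degree 2.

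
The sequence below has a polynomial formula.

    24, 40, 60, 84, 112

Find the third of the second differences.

4

Δ: 16, 20, 24, 28
Δ²: 4, 4, 4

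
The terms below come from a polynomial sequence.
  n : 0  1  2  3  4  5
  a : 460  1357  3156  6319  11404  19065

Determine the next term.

30052

897 , 1799 , 3163 , 5085 , 7661
902 , 1364 , 1922 , 2576
462 , 558 , 654
96 , 96
Fourth differences constant at 96.
654 + 96 = 750;  2576 + 750 = 3326;  7661 + 3326 = 10987;  19065 + 10987 = 30052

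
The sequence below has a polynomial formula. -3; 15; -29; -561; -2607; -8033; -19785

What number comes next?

D1: 18, -44, -532, -2046, -5426, -11752
D2: -62, -488, -1514, -3380, -6326
D3: -426, -1026, -1866, -2946
D4: -600, -840, -1080
D5: -240, -240
Constant fifth difference = -240, so extend:
-1080 − 240 = -1320;  -2946 − 1320 = -4266;  -6326 − 4266 = -10592;  -11752 − 10592 = -22344;  -19785 − 22344 = -42129

-42129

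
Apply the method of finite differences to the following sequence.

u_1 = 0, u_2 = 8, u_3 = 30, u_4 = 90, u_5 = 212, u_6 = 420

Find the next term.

First differences: 8, 22, 60, 122, 208
Second differences: 14, 38, 62, 86
Third differences: 24, 24, 24
Third differences constant at 24.
86 + 24 = 110;  208 + 110 = 318;  420 + 318 = 738

738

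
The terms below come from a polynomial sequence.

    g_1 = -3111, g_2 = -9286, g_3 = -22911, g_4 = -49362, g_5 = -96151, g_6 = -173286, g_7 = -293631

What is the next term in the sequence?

-473266

Δ: -6175 , -13625 , -26451 , -46789 , -77135 , -120345
Δ²: -7450 , -12826 , -20338 , -30346 , -43210
Δ³: -5376 , -7512 , -10008 , -12864
Δ⁴: -2136 , -2496 , -2856
Δ⁵: -360 , -360
Fifth differences constant at -360.
-2856 − 360 = -3216;  -12864 − 3216 = -16080;  -43210 − 16080 = -59290;  -120345 − 59290 = -179635;  -293631 − 179635 = -473266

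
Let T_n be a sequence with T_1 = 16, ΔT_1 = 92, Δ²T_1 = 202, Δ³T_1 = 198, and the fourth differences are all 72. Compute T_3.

Build the table forward from the leading diagonal:
Fourth differences: 72, 72, 72
Third differences: 198, 270, 342
Second differences: 202, 400, 670
First differences: 92, 294, 694
T: 16, 108, 402

402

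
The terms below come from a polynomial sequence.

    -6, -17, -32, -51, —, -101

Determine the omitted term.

Using the first 4 terms:
-11  -15  -19
-4  -4
Constant second difference = -4.
Extend forward: -19 − 4 = -23;  -51 − 23 = -74

-74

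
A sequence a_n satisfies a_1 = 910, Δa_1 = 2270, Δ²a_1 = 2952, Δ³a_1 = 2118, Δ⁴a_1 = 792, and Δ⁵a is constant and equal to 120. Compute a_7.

113770

Build the table forward from the leading diagonal:
Δ⁵: 120, 120, 120, 120, 120, 120, 120
Δ⁴: 792, 912, 1032, 1152, 1272, 1392, 1512
Δ³: 2118, 2910, 3822, 4854, 6006, 7278, 8670
Δ²: 2952, 5070, 7980, 11802, 16656, 22662, 29940
Δ: 2270, 5222, 10292, 18272, 30074, 46730, 69392
a: 910, 3180, 8402, 18694, 36966, 67040, 113770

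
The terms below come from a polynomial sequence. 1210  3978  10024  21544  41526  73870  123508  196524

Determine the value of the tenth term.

443506

First differences: 2768  6046  11520  19982  32344  49638  73016
Second differences: 3278  5474  8462  12362  17294  23378
Third differences: 2196  2988  3900  4932  6084
Fourth differences: 792  912  1032  1152
Fifth differences: 120  120  120
Constant fifth difference = 120, so extend:
1152 + 120 = 1272;  6084 + 1272 = 7356;  23378 + 7356 = 30734;  73016 + 30734 = 103750;  196524 + 103750 = 300274
1272 + 120 = 1392;  7356 + 1392 = 8748;  30734 + 8748 = 39482;  103750 + 39482 = 143232;  300274 + 143232 = 443506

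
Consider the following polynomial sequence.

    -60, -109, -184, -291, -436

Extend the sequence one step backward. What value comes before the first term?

-31

Δ: -49  -75  -107  -145
Δ²: -26  -32  -38
Δ³: -6  -6
The third differences are constant at -6.
Work back: -26 + 6 = -20;  -49 + 20 = -29;  -60 + 29 = -31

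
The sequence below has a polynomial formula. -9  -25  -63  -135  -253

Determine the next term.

First differences: -16, -38, -72, -118
Second differences: -22, -34, -46
Third differences: -12, -12
Constant third difference = -12, so extend:
-46 − 12 = -58;  -118 − 58 = -176;  -253 − 176 = -429

-429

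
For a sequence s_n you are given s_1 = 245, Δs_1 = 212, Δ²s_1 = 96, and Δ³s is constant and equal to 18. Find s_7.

3317

Build the table forward from the leading diagonal:
Δ³: 18  18  18  18  18  18  18
Δ²: 96  114  132  150  168  186  204
Δ: 212  308  422  554  704  872  1058
s: 245  457  765  1187  1741  2445  3317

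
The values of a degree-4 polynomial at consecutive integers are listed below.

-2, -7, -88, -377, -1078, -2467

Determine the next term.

-4892

-5, -81, -289, -701, -1389
-76, -208, -412, -688
-132, -204, -276
-72, -72
Fourth differences constant at -72.
-276 − 72 = -348;  -688 − 348 = -1036;  -1389 − 1036 = -2425;  -2467 − 2425 = -4892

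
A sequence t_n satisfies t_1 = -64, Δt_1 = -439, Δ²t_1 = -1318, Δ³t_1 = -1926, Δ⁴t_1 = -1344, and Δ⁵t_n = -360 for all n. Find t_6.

-41779

Build the table forward from the leading diagonal:
Δ⁵: -360  -360  -360  -360  -360  -360
Δ⁴: -1344  -1704  -2064  -2424  -2784  -3144
Δ³: -1926  -3270  -4974  -7038  -9462  -12246
Δ²: -1318  -3244  -6514  -11488  -18526  -27988
Δ: -439  -1757  -5001  -11515  -23003  -41529
t: -64  -503  -2260  -7261  -18776  -41779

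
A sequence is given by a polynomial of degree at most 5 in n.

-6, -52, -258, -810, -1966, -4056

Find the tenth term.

-30876

First differences: -46 , -206 , -552 , -1156 , -2090
Second differences: -160 , -346 , -604 , -934
Third differences: -186 , -258 , -330
Fourth differences: -72 , -72
Fourth differences constant at -72.
-330 − 72 = -402;  -934 − 402 = -1336;  -2090 − 1336 = -3426;  -4056 − 3426 = -7482
-402 − 72 = -474;  -1336 − 474 = -1810;  -3426 − 1810 = -5236;  -7482 − 5236 = -12718
-474 − 72 = -546;  -1810 − 546 = -2356;  -5236 − 2356 = -7592;  -12718 − 7592 = -20310
-546 − 72 = -618;  -2356 − 618 = -2974;  -7592 − 2974 = -10566;  -20310 − 10566 = -30876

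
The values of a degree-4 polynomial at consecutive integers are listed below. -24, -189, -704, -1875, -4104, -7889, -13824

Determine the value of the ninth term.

-35000

D1: -165, -515, -1171, -2229, -3785, -5935
D2: -350, -656, -1058, -1556, -2150
D3: -306, -402, -498, -594
D4: -96, -96, -96
The fourth differences are constant (-96).
-594 − 96 = -690;  -2150 − 690 = -2840;  -5935 − 2840 = -8775;  -13824 − 8775 = -22599
-690 − 96 = -786;  -2840 − 786 = -3626;  -8775 − 3626 = -12401;  -22599 − 12401 = -35000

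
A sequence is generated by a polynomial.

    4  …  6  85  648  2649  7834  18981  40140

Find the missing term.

Using the last 7 terms:
D1: 79  563  2001  5185  11147  21159
D2: 484  1438  3184  5962  10012
D3: 954  1746  2778  4050
D4: 792  1032  1272
D5: 240  240
Constant fifth difference = 240.
Extend backward: 792 − 240 = 552;  954 − 552 = 402;  484 − 402 = 82;  79 − 82 = -3;  6 + 3 = 9

9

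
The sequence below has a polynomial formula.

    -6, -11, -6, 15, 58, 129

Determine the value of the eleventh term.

1114

Δ: -5, 5, 21, 43, 71
Δ²: 10, 16, 22, 28
Δ³: 6, 6, 6
Third differences constant at 6.
28 + 6 = 34;  71 + 34 = 105;  129 + 105 = 234
34 + 6 = 40;  105 + 40 = 145;  234 + 145 = 379
40 + 6 = 46;  145 + 46 = 191;  379 + 191 = 570
46 + 6 = 52;  191 + 52 = 243;  570 + 243 = 813
52 + 6 = 58;  243 + 58 = 301;  813 + 301 = 1114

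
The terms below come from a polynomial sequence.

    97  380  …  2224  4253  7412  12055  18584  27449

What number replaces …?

1019

Using the last 6 terms:
First differences: 2029  3159  4643  6529  8865
Second differences: 1130  1484  1886  2336
Third differences: 354  402  450
Fourth differences: 48  48
Constant fourth difference = 48.
Extend backward: 354 − 48 = 306;  1130 − 306 = 824;  2029 − 824 = 1205;  2224 − 1205 = 1019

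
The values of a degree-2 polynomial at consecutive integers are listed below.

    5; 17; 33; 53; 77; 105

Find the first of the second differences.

4

First differences: 12, 16, 20, 24, 28
Second differences: 4, 4, 4, 4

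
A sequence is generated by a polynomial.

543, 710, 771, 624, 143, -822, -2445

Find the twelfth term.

First differences: 167 , 61 , -147 , -481 , -965 , -1623
Second differences: -106 , -208 , -334 , -484 , -658
Third differences: -102 , -126 , -150 , -174
Fourth differences: -24 , -24 , -24
The fourth differences are constant (-24).
-174 − 24 = -198;  -658 − 198 = -856;  -1623 − 856 = -2479;  -2445 − 2479 = -4924
-198 − 24 = -222;  -856 − 222 = -1078;  -2479 − 1078 = -3557;  -4924 − 3557 = -8481
-222 − 24 = -246;  -1078 − 246 = -1324;  -3557 − 1324 = -4881;  -8481 − 4881 = -13362
-246 − 24 = -270;  -1324 − 270 = -1594;  -4881 − 1594 = -6475;  -13362 − 6475 = -19837
-270 − 24 = -294;  -1594 − 294 = -1888;  -6475 − 1888 = -8363;  -19837 − 8363 = -28200

-28200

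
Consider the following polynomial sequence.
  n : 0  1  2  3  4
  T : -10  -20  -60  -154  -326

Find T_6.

-1000

First differences: -10, -40, -94, -172
Second differences: -30, -54, -78
Third differences: -24, -24
Third differences constant at -24.
-78 − 24 = -102;  -172 − 102 = -274;  -326 − 274 = -600
-102 − 24 = -126;  -274 − 126 = -400;  -600 − 400 = -1000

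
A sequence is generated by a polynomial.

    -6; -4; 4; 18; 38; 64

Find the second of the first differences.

8

Δ: 2, 8, 14, 20, 26
Δ²: 6, 6, 6, 6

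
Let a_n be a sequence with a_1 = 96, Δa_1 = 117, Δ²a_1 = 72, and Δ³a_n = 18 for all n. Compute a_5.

1068

Build the table forward from the leading diagonal:
D3: 18  18  18  18  18
D2: 72  90  108  126  144
D1: 117  189  279  387  513
a: 96  213  402  681  1068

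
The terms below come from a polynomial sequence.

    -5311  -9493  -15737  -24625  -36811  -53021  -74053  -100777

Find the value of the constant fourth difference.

-72

D1: -4182, -6244, -8888, -12186, -16210, -21032, -26724
D2: -2062, -2644, -3298, -4024, -4822, -5692
D3: -582, -654, -726, -798, -870
D4: -72, -72, -72, -72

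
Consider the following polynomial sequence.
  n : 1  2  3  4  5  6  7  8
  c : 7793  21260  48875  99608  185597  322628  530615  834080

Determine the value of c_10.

1851452

13467 , 27615 , 50733 , 85989 , 137031 , 207987 , 303465
14148 , 23118 , 35256 , 51042 , 70956 , 95478
8970 , 12138 , 15786 , 19914 , 24522
3168 , 3648 , 4128 , 4608
480 , 480 , 480
Fifth differences constant at 480.
4608 + 480 = 5088;  24522 + 5088 = 29610;  95478 + 29610 = 125088;  303465 + 125088 = 428553;  834080 + 428553 = 1262633
5088 + 480 = 5568;  29610 + 5568 = 35178;  125088 + 35178 = 160266;  428553 + 160266 = 588819;  1262633 + 588819 = 1851452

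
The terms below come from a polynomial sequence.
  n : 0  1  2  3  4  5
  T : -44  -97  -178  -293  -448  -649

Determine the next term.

-902

-53  -81  -115  -155  -201
-28  -34  -40  -46
-6  -6  -6
Constant third difference = -6, so extend:
-46 − 6 = -52;  -201 − 52 = -253;  -649 − 253 = -902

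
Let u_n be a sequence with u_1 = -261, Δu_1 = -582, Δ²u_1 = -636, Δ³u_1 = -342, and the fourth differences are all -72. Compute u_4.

-4257

Build the table forward from the leading diagonal:
D4: -72  -72  -72  -72
D3: -342  -414  -486  -558
D2: -636  -978  -1392  -1878
D1: -582  -1218  -2196  -3588
u: -261  -843  -2061  -4257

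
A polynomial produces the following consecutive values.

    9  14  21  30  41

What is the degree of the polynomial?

Δ: 5, 7, 9, 11
Δ²: 2, 2, 2
The second differences are constant, so the polynomial has degree 2.

2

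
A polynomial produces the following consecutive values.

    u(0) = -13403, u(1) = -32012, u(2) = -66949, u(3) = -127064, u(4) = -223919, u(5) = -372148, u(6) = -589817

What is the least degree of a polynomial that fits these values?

5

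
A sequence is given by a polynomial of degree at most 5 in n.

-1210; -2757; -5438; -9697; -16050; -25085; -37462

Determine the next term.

-53913

D1: -1547, -2681, -4259, -6353, -9035, -12377
D2: -1134, -1578, -2094, -2682, -3342
D3: -444, -516, -588, -660
D4: -72, -72, -72
Fourth differences constant at -72.
-660 − 72 = -732;  -3342 − 732 = -4074;  -12377 − 4074 = -16451;  -37462 − 16451 = -53913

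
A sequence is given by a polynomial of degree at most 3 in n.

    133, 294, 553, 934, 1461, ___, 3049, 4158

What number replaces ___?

2158

Using the first 5 terms:
D1: 161, 259, 381, 527
D2: 98, 122, 146
D3: 24, 24
Constant third difference = 24.
Extend forward: 146 + 24 = 170;  527 + 170 = 697;  1461 + 697 = 2158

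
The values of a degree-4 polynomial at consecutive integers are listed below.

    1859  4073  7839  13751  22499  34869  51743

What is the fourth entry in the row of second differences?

3622

First differences: 2214, 3766, 5912, 8748, 12370, 16874
Second differences: 1552, 2146, 2836, 3622, 4504
Third differences: 594, 690, 786, 882
Fourth differences: 96, 96, 96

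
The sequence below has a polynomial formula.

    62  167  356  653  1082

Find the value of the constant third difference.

24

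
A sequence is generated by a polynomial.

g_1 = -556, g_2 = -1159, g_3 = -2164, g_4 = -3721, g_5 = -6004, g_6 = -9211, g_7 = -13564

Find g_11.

First differences: -603  -1005  -1557  -2283  -3207  -4353
Second differences: -402  -552  -726  -924  -1146
Third differences: -150  -174  -198  -222
Fourth differences: -24  -24  -24
The fourth differences are constant (-24).
-222 − 24 = -246;  -1146 − 246 = -1392;  -4353 − 1392 = -5745;  -13564 − 5745 = -19309
-246 − 24 = -270;  -1392 − 270 = -1662;  -5745 − 1662 = -7407;  -19309 − 7407 = -26716
-270 − 24 = -294;  -1662 − 294 = -1956;  -7407 − 1956 = -9363;  -26716 − 9363 = -36079
-294 − 24 = -318;  -1956 − 318 = -2274;  -9363 − 2274 = -11637;  -36079 − 11637 = -47716

-47716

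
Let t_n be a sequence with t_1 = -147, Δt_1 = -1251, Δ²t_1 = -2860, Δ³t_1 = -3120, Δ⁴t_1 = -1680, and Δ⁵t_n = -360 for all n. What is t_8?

Build the table forward from the leading diagonal:
Fifth differences: -360, -360, -360, -360, -360, -360, -360, -360
Fourth differences: -1680, -2040, -2400, -2760, -3120, -3480, -3840, -4200
Third differences: -3120, -4800, -6840, -9240, -12000, -15120, -18600, -22440
Second differences: -2860, -5980, -10780, -17620, -26860, -38860, -53980, -72580
First differences: -1251, -4111, -10091, -20871, -38491, -65351, -104211, -158191
t: -147, -1398, -5509, -15600, -36471, -74962, -140313, -244524

-244524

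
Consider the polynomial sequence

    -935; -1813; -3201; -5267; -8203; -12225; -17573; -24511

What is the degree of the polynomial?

4

Δ: -878, -1388, -2066, -2936, -4022, -5348, -6938
Δ²: -510, -678, -870, -1086, -1326, -1590
Δ³: -168, -192, -216, -240, -264
Δ⁴: -24, -24, -24, -24
The fourth differences are constant, so the polynomial has degree 4.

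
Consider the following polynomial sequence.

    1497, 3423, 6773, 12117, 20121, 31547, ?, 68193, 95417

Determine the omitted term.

Using the first 6 terms:
D1: 1926, 3350, 5344, 8004, 11426
D2: 1424, 1994, 2660, 3422
D3: 570, 666, 762
D4: 96, 96
Constant fourth difference = 96.
Extend forward: 762 + 96 = 858;  3422 + 858 = 4280;  11426 + 4280 = 15706;  31547 + 15706 = 47253

47253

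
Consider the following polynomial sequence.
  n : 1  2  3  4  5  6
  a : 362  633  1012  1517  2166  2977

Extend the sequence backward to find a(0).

181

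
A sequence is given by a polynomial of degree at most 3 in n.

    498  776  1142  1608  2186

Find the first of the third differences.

Δ: 278, 366, 466, 578
Δ²: 88, 100, 112
Δ³: 12, 12

12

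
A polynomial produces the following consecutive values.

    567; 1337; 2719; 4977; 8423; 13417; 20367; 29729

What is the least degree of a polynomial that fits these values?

4

D1: 770, 1382, 2258, 3446, 4994, 6950, 9362
D2: 612, 876, 1188, 1548, 1956, 2412
D3: 264, 312, 360, 408, 456
D4: 48, 48, 48, 48
The fourth differences are constant, so the polynomial has degree 4.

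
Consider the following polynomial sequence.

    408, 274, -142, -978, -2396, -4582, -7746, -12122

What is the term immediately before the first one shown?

D1: -134  -416  -836  -1418  -2186  -3164  -4376
D2: -282  -420  -582  -768  -978  -1212
D3: -138  -162  -186  -210  -234
D4: -24  -24  -24  -24
The fourth differences are constant at -24.
Work back: -138 + 24 = -114;  -282 + 114 = -168;  -134 + 168 = 34;  408 − 34 = 374

374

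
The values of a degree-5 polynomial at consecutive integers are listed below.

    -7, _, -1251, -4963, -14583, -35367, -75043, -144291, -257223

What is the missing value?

-183

Using the last 7 terms:
First differences: -3712, -9620, -20784, -39676, -69248, -112932
Second differences: -5908, -11164, -18892, -29572, -43684
Third differences: -5256, -7728, -10680, -14112
Fourth differences: -2472, -2952, -3432
Fifth differences: -480, -480
Constant fifth difference = -480.
Extend backward: -2472 + 480 = -1992;  -5256 + 1992 = -3264;  -5908 + 3264 = -2644;  -3712 + 2644 = -1068;  -1251 + 1068 = -183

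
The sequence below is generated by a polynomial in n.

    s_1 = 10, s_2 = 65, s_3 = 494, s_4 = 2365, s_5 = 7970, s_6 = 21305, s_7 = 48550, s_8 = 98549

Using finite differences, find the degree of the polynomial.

55, 429, 1871, 5605, 13335, 27245, 49999
374, 1442, 3734, 7730, 13910, 22754
1068, 2292, 3996, 6180, 8844
1224, 1704, 2184, 2664
480, 480, 480
The fifth differences are constant, so the polynomial has degree 5.

5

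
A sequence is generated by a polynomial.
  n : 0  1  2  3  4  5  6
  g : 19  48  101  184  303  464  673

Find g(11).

2648

Δ: 29 , 53 , 83 , 119 , 161 , 209
Δ²: 24 , 30 , 36 , 42 , 48
Δ³: 6 , 6 , 6 , 6
The third differences are constant (6).
48 + 6 = 54;  209 + 54 = 263;  673 + 263 = 936
54 + 6 = 60;  263 + 60 = 323;  936 + 323 = 1259
60 + 6 = 66;  323 + 66 = 389;  1259 + 389 = 1648
66 + 6 = 72;  389 + 72 = 461;  1648 + 461 = 2109
72 + 6 = 78;  461 + 78 = 539;  2109 + 539 = 2648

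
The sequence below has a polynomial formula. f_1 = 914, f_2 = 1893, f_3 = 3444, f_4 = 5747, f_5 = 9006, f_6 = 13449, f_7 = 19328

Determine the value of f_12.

Δ: 979, 1551, 2303, 3259, 4443, 5879
Δ²: 572, 752, 956, 1184, 1436
Δ³: 180, 204, 228, 252
Δ⁴: 24, 24, 24
The fourth differences are constant (24).
252 + 24 = 276;  1436 + 276 = 1712;  5879 + 1712 = 7591;  19328 + 7591 = 26919
276 + 24 = 300;  1712 + 300 = 2012;  7591 + 2012 = 9603;  26919 + 9603 = 36522
300 + 24 = 324;  2012 + 324 = 2336;  9603 + 2336 = 11939;  36522 + 11939 = 48461
324 + 24 = 348;  2336 + 348 = 2684;  11939 + 2684 = 14623;  48461 + 14623 = 63084
348 + 24 = 372;  2684 + 372 = 3056;  14623 + 3056 = 17679;  63084 + 17679 = 80763

80763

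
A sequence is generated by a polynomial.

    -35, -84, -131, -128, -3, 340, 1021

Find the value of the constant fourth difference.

24

D1: -49, -47, 3, 125, 343, 681
D2: 2, 50, 122, 218, 338
D3: 48, 72, 96, 120
D4: 24, 24, 24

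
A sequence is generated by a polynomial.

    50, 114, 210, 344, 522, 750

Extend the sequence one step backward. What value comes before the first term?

12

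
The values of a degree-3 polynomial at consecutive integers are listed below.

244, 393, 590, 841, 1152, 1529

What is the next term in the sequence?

1978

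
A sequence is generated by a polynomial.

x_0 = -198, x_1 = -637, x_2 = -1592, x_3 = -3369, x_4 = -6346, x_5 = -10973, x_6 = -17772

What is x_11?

-107657

First differences: -439, -955, -1777, -2977, -4627, -6799
Second differences: -516, -822, -1200, -1650, -2172
Third differences: -306, -378, -450, -522
Fourth differences: -72, -72, -72
Constant fourth difference = -72, so extend:
-522 − 72 = -594;  -2172 − 594 = -2766;  -6799 − 2766 = -9565;  -17772 − 9565 = -27337
-594 − 72 = -666;  -2766 − 666 = -3432;  -9565 − 3432 = -12997;  -27337 − 12997 = -40334
-666 − 72 = -738;  -3432 − 738 = -4170;  -12997 − 4170 = -17167;  -40334 − 17167 = -57501
-738 − 72 = -810;  -4170 − 810 = -4980;  -17167 − 4980 = -22147;  -57501 − 22147 = -79648
-810 − 72 = -882;  -4980 − 882 = -5862;  -22147 − 5862 = -28009;  -79648 − 28009 = -107657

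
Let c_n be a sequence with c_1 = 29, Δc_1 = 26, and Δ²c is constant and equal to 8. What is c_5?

Build the table forward from the leading diagonal:
Second differences: 8, 8, 8, 8, 8
First differences: 26, 34, 42, 50, 58
c: 29, 55, 89, 131, 181

181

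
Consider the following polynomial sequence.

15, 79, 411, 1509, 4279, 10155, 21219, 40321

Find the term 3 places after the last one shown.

188395

First differences: 64  332  1098  2770  5876  11064  19102
Second differences: 268  766  1672  3106  5188  8038
Third differences: 498  906  1434  2082  2850
Fourth differences: 408  528  648  768
Fifth differences: 120  120  120
The fifth differences are constant (120).
768 + 120 = 888;  2850 + 888 = 3738;  8038 + 3738 = 11776;  19102 + 11776 = 30878;  40321 + 30878 = 71199
888 + 120 = 1008;  3738 + 1008 = 4746;  11776 + 4746 = 16522;  30878 + 16522 = 47400;  71199 + 47400 = 118599
1008 + 120 = 1128;  4746 + 1128 = 5874;  16522 + 5874 = 22396;  47400 + 22396 = 69796;  118599 + 69796 = 188395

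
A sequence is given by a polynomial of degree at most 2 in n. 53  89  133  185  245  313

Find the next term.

389

Δ: 36  44  52  60  68
Δ²: 8  8  8  8
Second differences constant at 8.
68 + 8 = 76;  313 + 76 = 389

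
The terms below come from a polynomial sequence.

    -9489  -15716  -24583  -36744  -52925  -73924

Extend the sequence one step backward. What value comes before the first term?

-5320

Δ: -6227  -8867  -12161  -16181  -20999
Δ²: -2640  -3294  -4020  -4818
Δ³: -654  -726  -798
Δ⁴: -72  -72
The fourth differences are constant at -72.
Work back: -654 + 72 = -582;  -2640 + 582 = -2058;  -6227 + 2058 = -4169;  -9489 + 4169 = -5320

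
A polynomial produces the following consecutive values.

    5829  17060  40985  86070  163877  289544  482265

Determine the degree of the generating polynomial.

5

Δ: 11231, 23925, 45085, 77807, 125667, 192721
Δ²: 12694, 21160, 32722, 47860, 67054
Δ³: 8466, 11562, 15138, 19194
Δ⁴: 3096, 3576, 4056
Δ⁵: 480, 480
The fifth differences are constant, so the polynomial has degree 5.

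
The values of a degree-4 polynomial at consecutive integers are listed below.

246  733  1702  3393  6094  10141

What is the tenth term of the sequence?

487, 969, 1691, 2701, 4047
482, 722, 1010, 1346
240, 288, 336
48, 48
Fourth differences constant at 48.
336 + 48 = 384;  1346 + 384 = 1730;  4047 + 1730 = 5777;  10141 + 5777 = 15918
384 + 48 = 432;  1730 + 432 = 2162;  5777 + 2162 = 7939;  15918 + 7939 = 23857
432 + 48 = 480;  2162 + 480 = 2642;  7939 + 2642 = 10581;  23857 + 10581 = 34438
480 + 48 = 528;  2642 + 528 = 3170;  10581 + 3170 = 13751;  34438 + 13751 = 48189

48189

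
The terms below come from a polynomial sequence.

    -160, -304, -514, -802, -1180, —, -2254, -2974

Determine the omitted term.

Using the first 5 terms:
-144, -210, -288, -378
-66, -78, -90
-12, -12
Constant third difference = -12.
Extend forward: -90 − 12 = -102;  -378 − 102 = -480;  -1180 − 480 = -1660

-1660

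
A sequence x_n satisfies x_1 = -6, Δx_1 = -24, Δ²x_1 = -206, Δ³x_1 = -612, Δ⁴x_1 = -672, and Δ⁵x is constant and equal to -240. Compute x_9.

Build the table forward from the leading diagonal:
Fifth differences: -240, -240, -240, -240, -240, -240, -240, -240, -240
Fourth differences: -672, -912, -1152, -1392, -1632, -1872, -2112, -2352, -2592
Third differences: -612, -1284, -2196, -3348, -4740, -6372, -8244, -10356, -12708
Second differences: -206, -818, -2102, -4298, -7646, -12386, -18758, -27002, -37358
First differences: -24, -230, -1048, -3150, -7448, -15094, -27480, -46238, -73240
x: -6, -30, -260, -1308, -4458, -11906, -27000, -54480, -100718

-100718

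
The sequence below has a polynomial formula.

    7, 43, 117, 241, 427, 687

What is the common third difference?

12

D1: 36, 74, 124, 186, 260
D2: 38, 50, 62, 74
D3: 12, 12, 12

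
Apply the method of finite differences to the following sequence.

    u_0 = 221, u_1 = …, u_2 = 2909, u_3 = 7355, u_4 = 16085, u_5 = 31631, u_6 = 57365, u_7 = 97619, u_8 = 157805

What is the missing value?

Using the last 7 terms:
D1: 4446  8730  15546  25734  40254  60186
D2: 4284  6816  10188  14520  19932
D3: 2532  3372  4332  5412
D4: 840  960  1080
D5: 120  120
Constant fifth difference = 120.
Extend backward: 840 − 120 = 720;  2532 − 720 = 1812;  4284 − 1812 = 2472;  4446 − 2472 = 1974;  2909 − 1974 = 935

935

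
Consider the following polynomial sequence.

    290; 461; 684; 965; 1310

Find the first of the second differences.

First differences: 171, 223, 281, 345
Second differences: 52, 58, 64
Third differences: 6, 6

52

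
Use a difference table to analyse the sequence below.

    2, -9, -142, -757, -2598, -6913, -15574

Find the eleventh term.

-159678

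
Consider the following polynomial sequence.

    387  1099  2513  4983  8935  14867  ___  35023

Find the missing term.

23349

Using the first 6 terms:
D1: 712, 1414, 2470, 3952, 5932
D2: 702, 1056, 1482, 1980
D3: 354, 426, 498
D4: 72, 72
Constant fourth difference = 72.
Extend forward: 498 + 72 = 570;  1980 + 570 = 2550;  5932 + 2550 = 8482;  14867 + 8482 = 23349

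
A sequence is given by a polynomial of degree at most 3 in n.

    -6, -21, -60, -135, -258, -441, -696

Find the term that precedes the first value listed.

-3

-15  -39  -75  -123  -183  -255
-24  -36  -48  -60  -72
-12  -12  -12  -12
The third differences are constant at -12.
Work back: -24 + 12 = -12;  -15 + 12 = -3;  -6 + 3 = -3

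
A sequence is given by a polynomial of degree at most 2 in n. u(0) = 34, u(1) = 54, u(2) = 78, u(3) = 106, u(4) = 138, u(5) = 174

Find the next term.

D1: 20  24  28  32  36
D2: 4  4  4  4
The second differences are constant (4).
36 + 4 = 40;  174 + 40 = 214

214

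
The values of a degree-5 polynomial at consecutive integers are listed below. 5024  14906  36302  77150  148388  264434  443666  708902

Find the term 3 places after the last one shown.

2325494

Δ: 9882, 21396, 40848, 71238, 116046, 179232, 265236
Δ²: 11514, 19452, 30390, 44808, 63186, 86004
Δ³: 7938, 10938, 14418, 18378, 22818
Δ⁴: 3000, 3480, 3960, 4440
Δ⁵: 480, 480, 480
Constant fifth difference = 480, so extend:
4440 + 480 = 4920;  22818 + 4920 = 27738;  86004 + 27738 = 113742;  265236 + 113742 = 378978;  708902 + 378978 = 1087880
4920 + 480 = 5400;  27738 + 5400 = 33138;  113742 + 33138 = 146880;  378978 + 146880 = 525858;  1087880 + 525858 = 1613738
5400 + 480 = 5880;  33138 + 5880 = 39018;  146880 + 39018 = 185898;  525858 + 185898 = 711756;  1613738 + 711756 = 2325494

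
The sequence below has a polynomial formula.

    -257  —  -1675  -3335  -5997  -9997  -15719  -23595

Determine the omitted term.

Using the last 6 terms:
D1: -1660  -2662  -4000  -5722  -7876
D2: -1002  -1338  -1722  -2154
D3: -336  -384  -432
D4: -48  -48
Constant fourth difference = -48.
Extend backward: -336 + 48 = -288;  -1002 + 288 = -714;  -1660 + 714 = -946;  -1675 + 946 = -729

-729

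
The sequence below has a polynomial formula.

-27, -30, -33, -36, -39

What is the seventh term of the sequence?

-45

-3, -3, -3, -3
First differences constant at -3.
-39 − 3 = -42
-42 − 3 = -45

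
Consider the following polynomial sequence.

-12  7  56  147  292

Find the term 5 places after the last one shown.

2247

D1: 19, 49, 91, 145
D2: 30, 42, 54
D3: 12, 12
Third differences constant at 12.
54 + 12 = 66;  145 + 66 = 211;  292 + 211 = 503
66 + 12 = 78;  211 + 78 = 289;  503 + 289 = 792
78 + 12 = 90;  289 + 90 = 379;  792 + 379 = 1171
90 + 12 = 102;  379 + 102 = 481;  1171 + 481 = 1652
102 + 12 = 114;  481 + 114 = 595;  1652 + 595 = 2247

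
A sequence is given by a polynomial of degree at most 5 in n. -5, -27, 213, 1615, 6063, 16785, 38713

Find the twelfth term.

Δ: -22, 240, 1402, 4448, 10722, 21928
Δ²: 262, 1162, 3046, 6274, 11206
Δ³: 900, 1884, 3228, 4932
Δ⁴: 984, 1344, 1704
Δ⁵: 360, 360
The fifth differences are constant (360).
1704 + 360 = 2064;  4932 + 2064 = 6996;  11206 + 6996 = 18202;  21928 + 18202 = 40130;  38713 + 40130 = 78843
2064 + 360 = 2424;  6996 + 2424 = 9420;  18202 + 9420 = 27622;  40130 + 27622 = 67752;  78843 + 67752 = 146595
2424 + 360 = 2784;  9420 + 2784 = 12204;  27622 + 12204 = 39826;  67752 + 39826 = 107578;  146595 + 107578 = 254173
2784 + 360 = 3144;  12204 + 3144 = 15348;  39826 + 15348 = 55174;  107578 + 55174 = 162752;  254173 + 162752 = 416925
3144 + 360 = 3504;  15348 + 3504 = 18852;  55174 + 18852 = 74026;  162752 + 74026 = 236778;  416925 + 236778 = 653703

653703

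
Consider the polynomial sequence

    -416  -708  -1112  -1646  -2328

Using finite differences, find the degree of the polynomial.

3

Δ: -292, -404, -534, -682
Δ²: -112, -130, -148
Δ³: -18, -18
The third differences are constant, so the polynomial has degree 3.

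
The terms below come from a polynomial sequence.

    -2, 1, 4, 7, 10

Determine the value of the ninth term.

22

D1: 3, 3, 3, 3
The first differences are constant (3).
10 + 3 = 13
13 + 3 = 16
16 + 3 = 19
19 + 3 = 22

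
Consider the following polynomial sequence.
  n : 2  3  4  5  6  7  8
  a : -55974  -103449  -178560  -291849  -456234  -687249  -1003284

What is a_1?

Δ: -47475  -75111  -113289  -164385  -231015  -316035
Δ²: -27636  -38178  -51096  -66630  -85020
Δ³: -10542  -12918  -15534  -18390
Δ⁴: -2376  -2616  -2856
Δ⁵: -240  -240
The fifth differences are constant at -240.
Work back: -2376 + 240 = -2136;  -10542 + 2136 = -8406;  -27636 + 8406 = -19230;  -47475 + 19230 = -28245;  -55974 + 28245 = -27729

-27729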